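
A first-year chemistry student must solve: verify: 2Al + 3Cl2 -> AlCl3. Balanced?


Equation: 2Al + 3Cl2 -> AlCl3
Check atoms: Al: 2≠1, Cl: 6≠3
Not balanced

No, not balanced


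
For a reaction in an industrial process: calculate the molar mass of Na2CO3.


M(Na2CO3) = 2×22.99 + 1×12.01 + 3×16.0
= 45.98 + 12.01 + 48.0
= 105.99 g/mol

105.99 g/mol


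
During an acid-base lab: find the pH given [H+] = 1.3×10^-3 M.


pH = -log10([H+]) = -log10(1.3×10^-3)
= 3 - log10(1.3)
= 3 - 0.11
= 2.89

2.89


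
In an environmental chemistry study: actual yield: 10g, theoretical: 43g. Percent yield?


% yield = actual/theoretical × 100
= 10/43 × 100
= 23.26%

23.26%


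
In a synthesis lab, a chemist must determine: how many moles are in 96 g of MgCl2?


M(MgCl2) = 95.21 g/mol
n = mass/M = 96/95.21 = 1.0083 mol

1.0083 mol


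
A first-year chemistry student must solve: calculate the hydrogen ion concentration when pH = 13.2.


[H+] = 10^(-pH) = 10^(-13.2)
= 6.31×10^-14 M

6.31×10^-14 M


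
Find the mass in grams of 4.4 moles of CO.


M(CO) = 28.01 g/mol
mass = n × M = 4.4 × 28.01 = 123.24 g

123.24 g


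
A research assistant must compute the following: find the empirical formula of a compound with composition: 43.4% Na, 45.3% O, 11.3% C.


Assume 100 g sample. Moles of each element:
  Na: 43.4/22.99 = 1.888 mol
  O: 45.3/16.0 = 2.831 mol
  C: 11.3/12.01 = 0.941 mol
Divide by smallest (0.941):
  Na: 1.888/0.941 = 2.01
  O: 2.831/0.941 = 3.01
  C: 0.941/0.941 = 1.0
Empirical formula: Na2CO3

Na2CO3


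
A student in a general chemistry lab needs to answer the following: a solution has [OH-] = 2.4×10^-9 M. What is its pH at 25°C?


pOH = -log10([OH-]) = -log10(2.4×10^-9)
= 9 - log10(2.4) = 8.62
pH = 14 - pOH = 14 - 8.62 = 5.38

5.38


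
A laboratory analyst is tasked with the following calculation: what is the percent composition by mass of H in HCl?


M(HCl) = 1×1.008 + 1×35.45 = 36.458 g/mol
Mass of H = 1 × 1.008 = 1.008 g/mol
% H = 1.008/36.458 × 100 = 2.76%

2.76%


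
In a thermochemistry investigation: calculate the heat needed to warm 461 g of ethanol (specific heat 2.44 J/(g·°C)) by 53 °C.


q = mcΔT = 461 × 2.44 × 53
= 59616.52 J

59616.52 J


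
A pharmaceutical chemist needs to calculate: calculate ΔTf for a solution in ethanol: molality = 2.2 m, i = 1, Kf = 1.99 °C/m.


ΔTf = Kf × m × i
= 1.99 × 2.2 × 1
= 4.378 °C

4.378 °C


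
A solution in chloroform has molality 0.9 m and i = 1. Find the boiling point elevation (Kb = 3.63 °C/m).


ΔTb = Kb × m × i
= 3.63 × 0.9 × 1
= 3.267 °C

3.267 °C


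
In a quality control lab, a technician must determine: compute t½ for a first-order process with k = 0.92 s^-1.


t½ = ln2/k = 0.693147/(0.92 s^-1)
= 0.7534 s

0.7534 s


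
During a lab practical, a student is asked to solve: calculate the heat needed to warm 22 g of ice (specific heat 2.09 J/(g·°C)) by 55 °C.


q = mcΔT = 22 × 2.09 × 55
= 2528.90 J

2528.90 J


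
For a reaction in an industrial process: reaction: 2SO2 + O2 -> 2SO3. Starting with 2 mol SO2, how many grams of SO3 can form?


Mole ratio SO3:SO2 = 2:2
n(SO3) = 2 × 2/2 = 2.000 mol
mass = 2.000 × 80.07 = 160.14 g

160.14 g


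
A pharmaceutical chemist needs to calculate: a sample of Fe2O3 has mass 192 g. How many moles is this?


M(Fe2O3) = 159.7 g/mol
n = mass/M = 192/159.7 = 1.2023 mol

1.2023 mol


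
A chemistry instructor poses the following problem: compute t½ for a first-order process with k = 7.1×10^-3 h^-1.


t½ = ln2/k = 0.693147/(7.1×10^-3 h^-1)
= 97.63 h

97.63 h


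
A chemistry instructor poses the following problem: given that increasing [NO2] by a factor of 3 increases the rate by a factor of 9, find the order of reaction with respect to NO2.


rate ∝ [NO2]^n
3^n = 9 → n = 2
Order in NO2: 2

2


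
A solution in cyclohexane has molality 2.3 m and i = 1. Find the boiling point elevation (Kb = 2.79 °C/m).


ΔTb = Kb × m × i
= 2.79 × 2.3 × 1
= 6.417 °C

6.417 °C


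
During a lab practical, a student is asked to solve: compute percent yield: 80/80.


% yield = actual/theoretical × 100
= 80/80 × 100
= 100.0%

100.0%


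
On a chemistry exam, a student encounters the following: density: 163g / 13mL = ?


ρ = mass/volume
= 163/13
= 12.538 g/mL

12.538 g/mL


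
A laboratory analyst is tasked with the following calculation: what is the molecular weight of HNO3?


M(HNO3) = 1×1.008 + 1×14.01 + 3×16.0
= 1.01 + 14.01 + 48.0
= 63.02 g/mol

63.02 g/mol


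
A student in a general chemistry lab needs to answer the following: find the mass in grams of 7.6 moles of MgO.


M(MgO) = 40.31 g/mol
mass = n × M = 7.6 × 40.31 = 306.36 g

306.36 g


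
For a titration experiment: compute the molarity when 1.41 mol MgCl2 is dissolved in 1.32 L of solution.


M = n/V = 1.41/1.32 = 1.068 mol/L

1.068 M


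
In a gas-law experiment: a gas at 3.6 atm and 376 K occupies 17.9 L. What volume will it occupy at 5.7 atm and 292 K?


P1V1/T1 = P2V2/T2
V2 = P1V1T2/(T1P2)
= 3.6×17.9×292/(376×5.7)
= 8.78 L

8.78 L


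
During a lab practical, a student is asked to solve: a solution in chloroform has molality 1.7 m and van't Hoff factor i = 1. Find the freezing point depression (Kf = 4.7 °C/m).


ΔTf = Kf × m × i
= 4.7 × 1.7 × 1
= 7.99 °C

7.99 °C


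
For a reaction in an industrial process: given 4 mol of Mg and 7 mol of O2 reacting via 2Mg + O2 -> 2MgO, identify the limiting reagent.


Mole ratio available / coefficient:
  Mg: 4/2 = 2.000
  O2: 7/1 = 7.000
Smaller ratio is limiting.

Mg


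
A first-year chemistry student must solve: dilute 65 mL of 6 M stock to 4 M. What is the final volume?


C1V1 = C2V2
6 × 65 = 4 × V2
V2 = 390/4 = 97.5 mL

97.5 mL


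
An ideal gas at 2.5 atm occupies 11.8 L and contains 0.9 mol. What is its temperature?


PV = nRT  (R = 0.08206 L·atm/(mol·K))
T = PV/(nR) = 2.5×11.8/(0.9×0.08206)
= 29.50/0.073854
= 399.44 K

399.44 K


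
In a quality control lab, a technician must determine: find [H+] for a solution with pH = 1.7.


[H+] = 10^(-pH) = 10^(-1.7)
= 2.0×10^-2 M

2.0×10^-2 M


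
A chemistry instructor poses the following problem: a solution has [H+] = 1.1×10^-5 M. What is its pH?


pH = -log10([H+]) = -log10(1.1×10^-5)
= 5 - log10(1.1)
= 5 - 0.04
= 4.96

4.96


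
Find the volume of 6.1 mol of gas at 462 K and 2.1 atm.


PV = nRT  (R = 0.08206 L·atm/(mol·K))
V = nRT/P = 6.1×0.08206×462/2.1
= 110.125 L

110.125 L


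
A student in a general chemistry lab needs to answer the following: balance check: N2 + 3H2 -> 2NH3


Equation: N2 + 3H2 -> 2NH3
Check atoms: H: 6=6, N: 2=2
Balanced

Yes, balanced


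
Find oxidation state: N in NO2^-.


x + 2(-2) = -1, so x = +3
Oxidation number: +3

+3


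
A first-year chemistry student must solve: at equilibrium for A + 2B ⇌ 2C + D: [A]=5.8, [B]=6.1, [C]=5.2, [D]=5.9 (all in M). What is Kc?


Kc = [C]^2[D]/([A][B]^2)
= (5.2^2 × 5.9^1)/(5.8^1 × 6.1^2)
= 159.536/215.818
= 0.7392

0.7392


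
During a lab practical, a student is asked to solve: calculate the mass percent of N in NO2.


M(NO2) = 1×14.01 + 2×16.0 = 46.01 g/mol
Mass of N = 1 × 14.01 = 14.01 g/mol
% N = 14.01/46.01 × 100 = 30.45%

30.45%


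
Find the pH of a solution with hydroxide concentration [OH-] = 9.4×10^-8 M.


pOH = -log10([OH-]) = -log10(9.4×10^-8)
= 8 - log10(9.4) = 7.03
pH = 14 - pOH = 14 - 7.03 = 6.97

6.97


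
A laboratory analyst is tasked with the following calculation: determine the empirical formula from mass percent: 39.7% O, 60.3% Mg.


Assume 100 g sample. Moles of each element:
  O: 39.7/16.0 = 2.481 mol
  Mg: 60.3/24.31 = 2.48 mol
Divide by smallest (2.48):
  O: 2.481/2.48 = 1.0
  Mg: 2.48/2.48 = 1.0
Empirical formula: MgO

MgO


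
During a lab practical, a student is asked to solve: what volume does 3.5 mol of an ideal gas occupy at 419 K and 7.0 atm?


PV = nRT  (R = 0.08206 L·atm/(mol·K))
V = nRT/P = 3.5×0.08206×419/7.0
= 17.192 L

17.192 L


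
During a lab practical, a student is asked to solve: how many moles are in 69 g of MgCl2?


M(MgCl2) = 95.21 g/mol
n = mass/M = 69/95.21 = 0.7247 mol

0.7247 mol


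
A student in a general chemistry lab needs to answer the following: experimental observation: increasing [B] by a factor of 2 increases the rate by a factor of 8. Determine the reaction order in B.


rate ∝ [B]^n
2^n = 8 → n = 3
Order in B: 3

3


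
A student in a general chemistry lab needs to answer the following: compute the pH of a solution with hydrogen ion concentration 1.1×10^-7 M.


pH = -log10([H+]) = -log10(1.1×10^-7)
= 7 - log10(1.1)
= 7 - 0.04
= 6.96

6.96


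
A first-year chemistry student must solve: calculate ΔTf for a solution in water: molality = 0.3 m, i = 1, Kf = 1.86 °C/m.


ΔTf = Kf × m × i
= 1.86 × 0.3 × 1
= 0.558 °C

0.558 °C


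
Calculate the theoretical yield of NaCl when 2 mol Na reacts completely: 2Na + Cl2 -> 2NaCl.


Mole ratio NaCl:Na = 2:2
n(NaCl) = 2 × 2/2 = 2.000 mol
mass = 2.000 × 58.44 = 116.88 g

116.88 g


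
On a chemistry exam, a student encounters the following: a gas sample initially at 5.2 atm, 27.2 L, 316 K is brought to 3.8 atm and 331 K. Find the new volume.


P1V1/T1 = P2V2/T2
V2 = P1V1T2/(T1P2)
= 5.2×27.2×331/(316×3.8)
= 38.988 L

38.988 L


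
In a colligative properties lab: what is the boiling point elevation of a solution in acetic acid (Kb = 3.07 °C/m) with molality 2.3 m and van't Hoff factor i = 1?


ΔTb = Kb × m × i
= 3.07 × 2.3 × 1
= 7.061 °C

7.061 °C


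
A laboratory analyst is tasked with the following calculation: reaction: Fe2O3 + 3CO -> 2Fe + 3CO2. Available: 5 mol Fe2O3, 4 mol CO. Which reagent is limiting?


Mole ratio available / coefficient:
  Fe2O3: 5/1 = 5.000
  CO: 4/3 = 1.333
Smaller ratio is limiting.

CO


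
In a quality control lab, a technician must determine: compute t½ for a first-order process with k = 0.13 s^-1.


t½ = ln2/k = 0.693147/(0.13 s^-1)
= 5.332 s

5.332 s


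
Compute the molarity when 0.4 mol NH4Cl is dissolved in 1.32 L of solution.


M = n/V = 0.4/1.32 = 0.303 mol/L

0.303 M


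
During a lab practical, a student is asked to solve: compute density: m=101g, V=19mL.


ρ = mass/volume
= 101/19
= 5.316 g/mL

5.316 g/mL


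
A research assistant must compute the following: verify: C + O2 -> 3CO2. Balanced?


Equation: C + O2 -> 3CO2
Check atoms: C: 1≠3, O: 2≠6
Not balanced

No, not balanced


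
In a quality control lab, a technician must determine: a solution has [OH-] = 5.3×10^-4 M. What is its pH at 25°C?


pOH = -log10([OH-]) = -log10(5.3×10^-4)
= 4 - log10(5.3) = 3.28
pH = 14 - pOH = 14 - 3.28 = 10.72

10.72


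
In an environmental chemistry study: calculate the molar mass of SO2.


M(SO2) = 1×32.07 + 2×16.0
= 32.07 + 32.0
= 64.07 g/mol

64.07 g/mol


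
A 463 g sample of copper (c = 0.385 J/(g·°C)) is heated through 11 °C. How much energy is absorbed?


q = mcΔT = 463 × 0.385 × 11
= 1960.81 J

1960.81 J


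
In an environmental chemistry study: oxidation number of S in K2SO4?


2(+1) + x + 4(-2) = 0, so x = +6
Oxidation number: +6

+6


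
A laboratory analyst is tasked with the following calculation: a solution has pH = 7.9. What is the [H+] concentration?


[H+] = 10^(-pH) = 10^(-7.9)
= 1.26×10^-8 M

1.26×10^-8 M


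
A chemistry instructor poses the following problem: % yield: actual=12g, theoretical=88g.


% yield = actual/theoretical × 100
= 12/88 × 100
= 13.64%

13.64%


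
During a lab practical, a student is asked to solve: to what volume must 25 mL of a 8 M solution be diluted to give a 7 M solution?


C1V1 = C2V2
8 × 25 = 7 × V2
V2 = 200/7 = 28.57 mL

28.57 mL


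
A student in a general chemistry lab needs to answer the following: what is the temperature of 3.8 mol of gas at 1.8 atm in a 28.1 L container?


PV = nRT  (R = 0.08206 L·atm/(mol·K))
T = PV/(nR) = 1.8×28.1/(3.8×0.08206)
= 50.58/0.311828
= 162.20 K

162.20 K


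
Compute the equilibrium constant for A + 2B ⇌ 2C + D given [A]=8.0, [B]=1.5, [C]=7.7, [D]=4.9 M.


Kc = [C]^2[D]/([A][B]^2)
= (7.7^2 × 4.9^1)/(8.0^1 × 1.5^2)
= 290.521/18
= 16.14

16.14


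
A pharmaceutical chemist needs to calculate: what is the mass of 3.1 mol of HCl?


M(HCl) = 36.46 g/mol
mass = n × M = 3.1 × 36.46 = 113.03 g

113.03 g


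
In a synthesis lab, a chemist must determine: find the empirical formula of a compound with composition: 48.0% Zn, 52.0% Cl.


Assume 100 g sample. Moles of each element:
  Zn: 48.0/65.38 = 0.734 mol
  Cl: 52.0/35.45 = 1.467 mol
Divide by smallest (0.734):
  Zn: 0.734/0.734 = 1.0
  Cl: 1.467/0.734 = 2.0
Empirical formula: ZnCl2

ZnCl2


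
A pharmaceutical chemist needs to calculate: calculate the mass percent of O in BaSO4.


M(BaSO4) = 1×137.33 + 1×32.07 + 4×16.0 = 233.40 g/mol
Mass of O = 4 × 16.0 = 64.00 g/mol
% O = 64.00/233.40 × 100 = 27.42%

27.42%


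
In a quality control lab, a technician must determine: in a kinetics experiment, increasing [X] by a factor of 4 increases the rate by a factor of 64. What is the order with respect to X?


rate ∝ [X]^n
4^n = 64 → n = 3
Order in X: 3

3


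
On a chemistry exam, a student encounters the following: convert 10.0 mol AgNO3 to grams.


M(AgNO3) = 169.88 g/mol
mass = n × M = 10.0 × 169.88 = 1698.80 g

1698.80 g


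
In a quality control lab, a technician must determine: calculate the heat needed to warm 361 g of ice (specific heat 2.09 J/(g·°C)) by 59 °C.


q = mcΔT = 361 × 2.09 × 59
= 44514.91 J

44514.91 J


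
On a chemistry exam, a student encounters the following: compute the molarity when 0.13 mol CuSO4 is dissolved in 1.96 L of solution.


M = n/V = 0.13/1.96 = 0.066 mol/L

0.066 M


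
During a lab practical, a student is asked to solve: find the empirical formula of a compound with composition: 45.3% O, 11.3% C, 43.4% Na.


Assume 100 g sample. Moles of each element:
  O: 45.3/16.0 = 2.831 mol
  C: 11.3/12.01 = 0.941 mol
  Na: 43.4/22.99 = 1.888 mol
Divide by smallest (0.941):
  O: 2.831/0.941 = 3.01
  C: 0.941/0.941 = 1.0
  Na: 1.888/0.941 = 2.01
Empirical formula: Na2CO3

Na2CO3


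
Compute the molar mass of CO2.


M(CO2) = 1×12.01 + 2×16.0
= 12.01 + 32.0
= 44.01 g/mol

44.01 g/mol


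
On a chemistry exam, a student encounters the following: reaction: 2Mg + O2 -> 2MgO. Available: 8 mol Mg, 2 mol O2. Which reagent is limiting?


Mole ratio available / coefficient:
  Mg: 8/2 = 4.000
  O2: 2/1 = 2.000
Smaller ratio is limiting.

O2


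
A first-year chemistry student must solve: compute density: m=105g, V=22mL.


ρ = mass/volume
= 105/22
= 4.773 g/mL

4.773 g/mL


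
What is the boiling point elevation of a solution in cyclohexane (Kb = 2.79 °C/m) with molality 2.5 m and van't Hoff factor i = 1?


ΔTb = Kb × m × i
= 2.79 × 2.5 × 1
= 6.975 °C

6.975 °C


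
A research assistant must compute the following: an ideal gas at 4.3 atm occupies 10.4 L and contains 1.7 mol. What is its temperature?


PV = nRT  (R = 0.08206 L·atm/(mol·K))
T = PV/(nR) = 4.3×10.4/(1.7×0.08206)
= 44.72/0.139502
= 320.57 K

320.57 K


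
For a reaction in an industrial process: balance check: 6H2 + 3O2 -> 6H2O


Equation: 6H2 + 3O2 -> 6H2O
Check atoms: H: 12=12, O: 6=6
Balanced

Yes, balanced


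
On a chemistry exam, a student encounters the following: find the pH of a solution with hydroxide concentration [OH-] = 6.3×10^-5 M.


pOH = -log10([OH-]) = -log10(6.3×10^-5)
= 5 - log10(6.3) = 4.2
pH = 14 - pOH = 14 - 4.2 = 9.8

9.8


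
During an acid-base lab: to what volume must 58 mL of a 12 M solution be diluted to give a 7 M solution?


C1V1 = C2V2
12 × 58 = 7 × V2
V2 = 696/7 = 99.43 mL

99.43 mL


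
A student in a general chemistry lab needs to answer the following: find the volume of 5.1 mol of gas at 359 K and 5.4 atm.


PV = nRT  (R = 0.08206 L·atm/(mol·K))
V = nRT/P = 5.1×0.08206×359/5.4
= 27.823 L

27.823 L


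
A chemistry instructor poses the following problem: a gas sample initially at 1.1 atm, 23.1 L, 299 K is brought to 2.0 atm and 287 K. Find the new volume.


P1V1/T1 = P2V2/T2
V2 = P1V1T2/(T1P2)
= 1.1×23.1×287/(299×2.0)
= 12.195 L

12.195 L


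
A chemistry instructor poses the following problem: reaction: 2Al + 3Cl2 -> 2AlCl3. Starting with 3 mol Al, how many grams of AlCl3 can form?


Mole ratio AlCl3:Al = 2:2
n(AlCl3) = 3 × 2/2 = 3.000 mol
mass = 3.000 × 133.33 = 399.99 g

399.99 g


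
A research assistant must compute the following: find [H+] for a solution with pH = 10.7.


[H+] = 10^(-pH) = 10^(-10.7)
= 2.0×10^-11 M

2.0×10^-11 M


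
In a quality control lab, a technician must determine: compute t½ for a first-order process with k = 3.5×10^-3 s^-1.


t½ = ln2/k = 0.693147/(3.5×10^-3 s^-1)
= 198.0 s

198.0 s


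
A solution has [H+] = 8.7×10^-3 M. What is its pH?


pH = -log10([H+]) = -log10(8.7×10^-3)
= 3 - log10(8.7)
= 3 - 0.94
= 2.06

2.06


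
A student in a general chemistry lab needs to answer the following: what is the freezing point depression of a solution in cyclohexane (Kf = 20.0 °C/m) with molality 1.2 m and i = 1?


ΔTf = Kf × m × i
= 20.0 × 1.2 × 1
= 24.0 °C

24.0 °C


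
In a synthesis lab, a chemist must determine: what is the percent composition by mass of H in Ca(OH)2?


M(Ca(OH)2) = 1×40.08 + 2×16.0 + 2×1.008 = 74.096 g/mol
Mass of H = 2 × 1.008 = 2.016 g/mol
% H = 2.016/74.096 × 100 = 2.72%

2.72%


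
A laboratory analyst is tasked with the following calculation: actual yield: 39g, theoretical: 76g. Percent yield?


% yield = actual/theoretical × 100
= 39/76 × 100
= 51.32%

51.32%


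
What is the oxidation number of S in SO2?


x + 2(-2) = 0, so x = +4
Oxidation number: +4

+4


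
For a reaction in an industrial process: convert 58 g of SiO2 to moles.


M(SiO2) = 60.09 g/mol
n = mass/M = 58/60.09 = 0.9652 mol

0.9652 mol


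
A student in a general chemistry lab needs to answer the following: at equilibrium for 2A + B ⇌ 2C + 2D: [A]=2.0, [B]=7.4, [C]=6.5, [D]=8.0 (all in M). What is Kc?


Kc = [C]^2[D]^2/([A]^2[B])
= (6.5^2 × 8.0^2)/(2.0^2 × 7.4^1)
= 2704/29.6
= 91.35

91.35


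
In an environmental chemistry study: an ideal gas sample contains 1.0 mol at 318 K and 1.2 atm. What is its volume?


PV = nRT  (R = 0.08206 L·atm/(mol·K))
V = nRT/P = 1.0×0.08206×318/1.2
= 21.746 L

21.746 L


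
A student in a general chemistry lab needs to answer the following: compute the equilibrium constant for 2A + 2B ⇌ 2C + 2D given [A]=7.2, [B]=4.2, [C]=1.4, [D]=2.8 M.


Kc = [C]^2[D]^2/([A]^2[B]^2)
= (1.4^2 × 2.8^2)/(7.2^2 × 4.2^2)
= 15.3664/914.4576
= 0.01680

0.01680


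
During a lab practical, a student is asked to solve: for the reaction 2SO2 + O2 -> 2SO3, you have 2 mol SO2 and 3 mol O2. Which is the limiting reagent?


Mole ratio available / coefficient:
  SO2: 2/2 = 1.000
  O2: 3/1 = 3.000
Smaller ratio is limiting.

SO2


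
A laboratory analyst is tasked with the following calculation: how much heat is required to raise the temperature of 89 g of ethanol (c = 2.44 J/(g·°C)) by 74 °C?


q = mcΔT = 89 × 2.44 × 74
= 16069.84 J

16069.84 J


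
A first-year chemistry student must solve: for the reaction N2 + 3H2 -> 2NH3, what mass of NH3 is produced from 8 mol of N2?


Mole ratio NH3:N2 = 2:1
n(NH3) = 8 × 2/1 = 16.000 mol
mass = 16.000 × 17.03 = 272.48 g

272.48 g


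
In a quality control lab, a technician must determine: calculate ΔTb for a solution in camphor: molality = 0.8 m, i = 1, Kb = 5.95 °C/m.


ΔTb = Kb × m × i
= 5.95 × 0.8 × 1
= 4.76 °C

4.76 °C


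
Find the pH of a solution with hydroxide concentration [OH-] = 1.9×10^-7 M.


pOH = -log10([OH-]) = -log10(1.9×10^-7)
= 7 - log10(1.9) = 6.72
pH = 14 - pOH = 14 - 6.72 = 7.28

7.28


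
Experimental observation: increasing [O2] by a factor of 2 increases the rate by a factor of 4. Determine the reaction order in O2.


rate ∝ [O2]^n
2^n = 4 → n = 2
Order in O2: 2

2


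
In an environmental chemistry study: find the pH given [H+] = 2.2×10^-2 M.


pH = -log10([H+]) = -log10(2.2×10^-2)
= 2 - log10(2.2)
= 2 - 0.34
= 1.66

1.66


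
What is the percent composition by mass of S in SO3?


M(SO3) = 1×32.07 + 3×16.0 = 80.07 g/mol
Mass of S = 1 × 32.07 = 32.07 g/mol
% S = 32.07/80.07 × 100 = 40.05%

40.05%


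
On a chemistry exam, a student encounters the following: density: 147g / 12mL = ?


ρ = mass/volume
= 147/12
= 12.25 g/mL

12.25 g/mL


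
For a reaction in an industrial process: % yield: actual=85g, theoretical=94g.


% yield = actual/theoretical × 100
= 85/94 × 100
= 90.43%

90.43%


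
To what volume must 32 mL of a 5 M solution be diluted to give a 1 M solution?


C1V1 = C2V2
5 × 32 = 1 × V2
V2 = 160/1 = 160.0 mL

160.0 mL


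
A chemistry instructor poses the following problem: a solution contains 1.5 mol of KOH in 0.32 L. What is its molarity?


M = n/V = 1.5/0.32 = 4.688 mol/L

4.688 M


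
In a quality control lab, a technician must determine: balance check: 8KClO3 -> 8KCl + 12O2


Equation: 8KClO3 -> 8KCl + 12O2
Check atoms: Cl: 8=8, K: 8=8, O: 24=24
Balanced

Yes, balanced


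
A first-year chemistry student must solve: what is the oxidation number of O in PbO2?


O is usually -2
Oxidation number: -2

-2


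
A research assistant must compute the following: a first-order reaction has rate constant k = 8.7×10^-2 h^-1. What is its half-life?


t½ = ln2/k = 0.693147/(8.7×10^-2 h^-1)
= 7.967 h

7.967 h


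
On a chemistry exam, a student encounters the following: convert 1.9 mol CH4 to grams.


M(CH4) = 16.04 g/mol
mass = n × M = 1.9 × 16.04 = 30.48 g

30.48 g


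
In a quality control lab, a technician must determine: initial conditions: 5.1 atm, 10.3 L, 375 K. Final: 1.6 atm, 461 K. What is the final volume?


P1V1/T1 = P2V2/T2
V2 = P1V1T2/(T1P2)
= 5.1×10.3×461/(375×1.6)
= 40.361 L

40.361 L


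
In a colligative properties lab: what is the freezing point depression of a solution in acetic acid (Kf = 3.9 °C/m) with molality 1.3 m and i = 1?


ΔTf = Kf × m × i
= 3.9 × 1.3 × 1
= 5.07 °C

5.07 °C


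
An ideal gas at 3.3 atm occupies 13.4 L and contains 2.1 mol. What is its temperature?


PV = nRT  (R = 0.08206 L·atm/(mol·K))
T = PV/(nR) = 3.3×13.4/(2.1×0.08206)
= 44.22/0.172326
= 256.61 K

256.61 K


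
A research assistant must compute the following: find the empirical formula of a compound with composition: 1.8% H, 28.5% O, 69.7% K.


Assume 100 g sample. Moles of each element:
  H: 1.8/1.008 = 1.786 mol
  O: 28.5/16.0 = 1.781 mol
  K: 69.7/39.1 = 1.783 mol
Divide by smallest (1.781):
  H: 1.786/1.781 = 1.0
  O: 1.781/1.781 = 1.0
  K: 1.783/1.781 = 1.0
Empirical formula: KOH

KOH


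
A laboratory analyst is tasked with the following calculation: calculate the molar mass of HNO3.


M(HNO3) = 1×1.008 + 1×14.01 + 3×16.0
= 1.01 + 14.01 + 48.0
= 63.02 g/mol

63.02 g/mol


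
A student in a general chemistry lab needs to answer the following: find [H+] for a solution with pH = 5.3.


[H+] = 10^(-pH) = 10^(-5.3)
= 5.01×10^-6 M

5.01×10^-6 M


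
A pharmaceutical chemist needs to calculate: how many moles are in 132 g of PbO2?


M(PbO2) = 239.2 g/mol
n = mass/M = 132/239.2 = 0.5518 mol

0.5518 mol


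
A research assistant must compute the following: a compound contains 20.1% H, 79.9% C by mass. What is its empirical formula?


Assume 100 g sample. Moles of each element:
  H: 20.1/1.008 = 19.94 mol
  C: 79.9/12.01 = 6.653 mol
Divide by smallest (6.653):
  H: 19.94/6.653 = 3.0
  C: 6.653/6.653 = 1.0
Empirical formula: CH3

CH3


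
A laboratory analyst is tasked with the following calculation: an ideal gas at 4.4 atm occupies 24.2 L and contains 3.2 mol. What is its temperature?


PV = nRT  (R = 0.08206 L·atm/(mol·K))
T = PV/(nR) = 4.4×24.2/(3.2×0.08206)
= 106.48/0.262592
= 405.50 K

405.50 K


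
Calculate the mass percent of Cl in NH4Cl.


M(NH4Cl) = 1×14.01 + 4×1.008 + 1×35.45 = 53.492 g/mol
Mass of Cl = 1 × 35.45 = 35.45 g/mol
% Cl = 35.45/53.492 × 100 = 66.27%

66.27%


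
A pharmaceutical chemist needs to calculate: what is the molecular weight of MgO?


M(MgO) = 1×24.31 + 1×16.0
= 24.31 + 16.0
= 40.31 g/mol

40.31 g/mol


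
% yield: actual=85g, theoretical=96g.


% yield = actual/theoretical × 100
= 85/96 × 100
= 88.54%

88.54%


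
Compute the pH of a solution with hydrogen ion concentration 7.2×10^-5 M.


pH = -log10([H+]) = -log10(7.2×10^-5)
= 5 - log10(7.2)
= 5 - 0.86
= 4.14

4.14


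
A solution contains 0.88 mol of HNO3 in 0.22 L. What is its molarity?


M = n/V = 0.88/0.22 = 4.000 mol/L

4.000 M


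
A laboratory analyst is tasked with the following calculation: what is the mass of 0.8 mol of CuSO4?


M(CuSO4) = 159.62 g/mol
mass = n × M = 0.8 × 159.62 = 127.70 g

127.70 g


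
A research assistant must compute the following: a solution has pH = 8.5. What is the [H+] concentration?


[H+] = 10^(-pH) = 10^(-8.5)
= 3.16×10^-9 M

3.16×10^-9 M


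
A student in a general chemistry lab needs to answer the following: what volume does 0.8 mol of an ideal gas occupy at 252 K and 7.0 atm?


PV = nRT  (R = 0.08206 L·atm/(mol·K))
V = nRT/P = 0.8×0.08206×252/7.0
= 2.363 L

2.363 L


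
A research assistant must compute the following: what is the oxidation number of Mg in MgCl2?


Group 2 metal: +2
Oxidation number: +2

+2


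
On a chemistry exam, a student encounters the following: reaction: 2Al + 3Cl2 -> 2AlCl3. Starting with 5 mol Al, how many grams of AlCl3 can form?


Mole ratio AlCl3:Al = 2:2
n(AlCl3) = 5 × 2/2 = 5.000 mol
mass = 5.000 × 133.33 = 666.65 g

666.65 g


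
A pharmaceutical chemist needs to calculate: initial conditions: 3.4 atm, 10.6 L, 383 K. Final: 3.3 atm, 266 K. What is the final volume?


P1V1/T1 = P2V2/T2
V2 = P1V1T2/(T1P2)
= 3.4×10.6×266/(383×3.3)
= 7.585 L

7.585 L


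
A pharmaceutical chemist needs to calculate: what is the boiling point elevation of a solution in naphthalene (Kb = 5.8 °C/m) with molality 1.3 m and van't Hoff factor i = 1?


ΔTb = Kb × m × i
= 5.8 × 1.3 × 1
= 7.54 °C

7.54 °C


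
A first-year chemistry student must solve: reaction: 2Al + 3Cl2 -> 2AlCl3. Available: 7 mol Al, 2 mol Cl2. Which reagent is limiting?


Mole ratio available / coefficient:
  Al: 7/2 = 3.500
  Cl2: 2/3 = 0.667
Smaller ratio is limiting.

Cl2


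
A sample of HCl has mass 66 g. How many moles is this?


M(HCl) = 36.46 g/mol
n = mass/M = 66/36.46 = 1.8102 mol

1.8102 mol


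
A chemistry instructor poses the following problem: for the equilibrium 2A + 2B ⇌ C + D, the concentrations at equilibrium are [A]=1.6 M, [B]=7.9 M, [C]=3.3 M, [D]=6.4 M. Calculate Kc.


Kc = [C][D]/([A]^2[B]^2)
= (3.3^1 × 6.4^1)/(1.6^2 × 7.9^2)
= 21.12/159.7696
= 0.1322

0.1322


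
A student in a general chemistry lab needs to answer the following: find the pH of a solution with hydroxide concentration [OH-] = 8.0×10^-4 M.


pOH = -log10([OH-]) = -log10(8.0×10^-4)
= 4 - log10(8.0) = 3.1
pH = 14 - pOH = 14 - 3.1 = 10.9

10.9


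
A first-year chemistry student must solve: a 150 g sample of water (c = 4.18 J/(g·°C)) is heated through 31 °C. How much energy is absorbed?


q = mcΔT = 150 × 4.18 × 31
= 19437.00 J

19437.00 J


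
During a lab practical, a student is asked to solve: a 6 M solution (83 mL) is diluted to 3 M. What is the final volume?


C1V1 = C2V2
6 × 83 = 3 × V2
V2 = 498/3 = 166.0 mL

166.0 mL


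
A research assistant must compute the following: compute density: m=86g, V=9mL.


ρ = mass/volume
= 86/9
= 9.556 g/mL

9.556 g/mL


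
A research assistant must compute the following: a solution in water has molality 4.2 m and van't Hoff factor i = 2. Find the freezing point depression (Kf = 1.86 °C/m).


ΔTf = Kf × m × i
= 1.86 × 4.2 × 2
= 15.624 °C

15.624 °C


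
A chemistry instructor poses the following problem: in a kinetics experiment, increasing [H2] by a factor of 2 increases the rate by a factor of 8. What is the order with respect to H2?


rate ∝ [H2]^n
2^n = 8 → n = 3
Order in H2: 3

3


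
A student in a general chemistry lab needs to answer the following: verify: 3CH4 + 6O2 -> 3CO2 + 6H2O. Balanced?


Equation: 3CH4 + 6O2 -> 3CO2 + 6H2O
Check atoms: C: 3=3, H: 12=12, O: 12=12
Balanced

Yes, balanced


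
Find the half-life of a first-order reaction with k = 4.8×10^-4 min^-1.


t½ = ln2/k = 0.693147/(4.8×10^-4 min^-1)
= 1444 min

1444 min


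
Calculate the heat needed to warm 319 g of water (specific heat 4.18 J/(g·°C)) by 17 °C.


q = mcΔT = 319 × 4.18 × 17
= 22668.14 J

22668.14 J


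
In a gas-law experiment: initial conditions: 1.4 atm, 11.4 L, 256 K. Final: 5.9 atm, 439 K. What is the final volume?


P1V1/T1 = P2V2/T2
V2 = P1V1T2/(T1P2)
= 1.4×11.4×439/(256×5.9)
= 4.639 L

4.639 L


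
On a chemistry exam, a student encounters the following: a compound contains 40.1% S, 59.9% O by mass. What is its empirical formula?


Assume 100 g sample. Moles of each element:
  S: 40.1/32.07 = 1.25 mol
  O: 59.9/16.0 = 3.744 mol
Divide by smallest (1.25):
  S: 1.25/1.25 = 1.0
  O: 3.744/1.25 = 3.0
Empirical formula: SO3

SO3


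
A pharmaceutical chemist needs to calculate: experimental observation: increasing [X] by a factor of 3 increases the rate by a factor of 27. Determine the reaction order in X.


rate ∝ [X]^n
3^n = 27 → n = 3
Order in X: 3

3


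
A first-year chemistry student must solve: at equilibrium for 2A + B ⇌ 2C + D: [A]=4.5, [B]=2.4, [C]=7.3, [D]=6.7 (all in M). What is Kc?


Kc = [C]^2[D]/([A]^2[B])
= (7.3^2 × 6.7^1)/(4.5^2 × 2.4^1)
= 357.043/48.6
= 7.347

7.347


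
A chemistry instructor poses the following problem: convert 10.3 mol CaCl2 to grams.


M(CaCl2) = 110.98 g/mol
mass = n × M = 10.3 × 110.98 = 1143.09 g

1143.09 g


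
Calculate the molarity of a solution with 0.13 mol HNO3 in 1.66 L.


M = n/V = 0.13/1.66 = 0.078 mol/L

0.078 M


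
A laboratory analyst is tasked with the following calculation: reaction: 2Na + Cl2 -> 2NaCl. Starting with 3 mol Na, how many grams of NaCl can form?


Mole ratio NaCl:Na = 2:2
n(NaCl) = 3 × 2/2 = 3.000 mol
mass = 3.000 × 58.44 = 175.32 g

175.32 g


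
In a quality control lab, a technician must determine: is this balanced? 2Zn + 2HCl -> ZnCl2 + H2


Equation: 2Zn + 2HCl -> ZnCl2 + H2
Check atoms: Cl: 2=2, H: 2=2, Zn: 2≠1
Not balanced

No, not balanced


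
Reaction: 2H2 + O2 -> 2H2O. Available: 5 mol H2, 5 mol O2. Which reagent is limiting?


Mole ratio available / coefficient:
  H2: 5/2 = 2.500
  O2: 5/1 = 5.000
Smaller ratio is limiting.

H2


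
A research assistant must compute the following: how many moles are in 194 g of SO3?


M(SO3) = 80.07 g/mol
n = mass/M = 194/80.07 = 2.4229 mol

2.4229 mol


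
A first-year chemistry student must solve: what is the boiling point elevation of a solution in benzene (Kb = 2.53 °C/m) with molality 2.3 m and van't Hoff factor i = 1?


ΔTb = Kb × m × i
= 2.53 × 2.3 × 1
= 5.819 °C

5.819 °C


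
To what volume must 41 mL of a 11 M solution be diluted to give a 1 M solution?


C1V1 = C2V2
11 × 41 = 1 × V2
V2 = 451/1 = 451.0 mL

451.0 mL


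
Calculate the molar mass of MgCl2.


M(MgCl2) = 1×24.31 + 2×35.45
= 24.31 + 70.9
= 95.21 g/mol

95.21 g/mol


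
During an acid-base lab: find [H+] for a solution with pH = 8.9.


[H+] = 10^(-pH) = 10^(-8.9)
= 1.26×10^-9 M

1.26×10^-9 M


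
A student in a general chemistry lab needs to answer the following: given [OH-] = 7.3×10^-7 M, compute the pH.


pOH = -log10([OH-]) = -log10(7.3×10^-7)
= 7 - log10(7.3) = 6.14
pH = 14 - pOH = 14 - 6.14 = 7.86

7.86


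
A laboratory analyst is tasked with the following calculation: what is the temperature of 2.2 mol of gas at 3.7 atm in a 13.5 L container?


PV = nRT  (R = 0.08206 L·atm/(mol·K))
T = PV/(nR) = 3.7×13.5/(2.2×0.08206)
= 49.95/0.180532
= 276.68 K

276.68 K


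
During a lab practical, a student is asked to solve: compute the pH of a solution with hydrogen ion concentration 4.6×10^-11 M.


pH = -log10([H+]) = -log10(4.6×10^-11)
= 11 - log10(4.6)
= 11 - 0.66
= 10.34

10.34


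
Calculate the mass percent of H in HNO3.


M(HNO3) = 1×1.008 + 1×14.01 + 3×16.0 = 63.018 g/mol
Mass of H = 1 × 1.008 = 1.008 g/mol
% H = 1.008/63.018 × 100 = 1.60%

1.60%


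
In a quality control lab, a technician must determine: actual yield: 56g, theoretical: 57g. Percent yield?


% yield = actual/theoretical × 100
= 56/57 × 100
= 98.25%

98.25%


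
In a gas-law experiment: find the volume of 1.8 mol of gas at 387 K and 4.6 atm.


PV = nRT  (R = 0.08206 L·atm/(mol·K))
V = nRT/P = 1.8×0.08206×387/4.6
= 12.427 L

12.427 L


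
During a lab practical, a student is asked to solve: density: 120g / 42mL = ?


ρ = mass/volume
= 120/42
= 2.857 g/mL

2.857 g/mL


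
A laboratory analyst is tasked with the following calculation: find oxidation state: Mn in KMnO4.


(+1) + x + 4(-2) = 0, so x = +7
Oxidation number: +7

+7


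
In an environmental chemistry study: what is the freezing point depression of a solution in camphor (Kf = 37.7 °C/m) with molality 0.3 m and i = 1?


ΔTf = Kf × m × i
= 37.7 × 0.3 × 1
= 11.31 °C

11.31 °C


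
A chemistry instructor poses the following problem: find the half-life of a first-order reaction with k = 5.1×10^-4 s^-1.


t½ = ln2/k = 0.693147/(5.1×10^-4 s^-1)
= 1359 s

1359 s


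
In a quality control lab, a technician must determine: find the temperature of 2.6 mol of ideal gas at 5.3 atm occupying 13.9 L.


PV = nRT  (R = 0.08206 L·atm/(mol·K))
T = PV/(nR) = 5.3×13.9/(2.6×0.08206)
= 73.67/0.213356
= 345.29 K

345.29 K


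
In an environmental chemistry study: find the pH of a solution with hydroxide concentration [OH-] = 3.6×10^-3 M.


pOH = -log10([OH-]) = -log10(3.6×10^-3)
= 3 - log10(3.6) = 2.44
pH = 14 - pOH = 14 - 2.44 = 11.56

11.56


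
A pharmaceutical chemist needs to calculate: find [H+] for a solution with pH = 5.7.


[H+] = 10^(-pH) = 10^(-5.7)
= 2.0×10^-6 M

2.0×10^-6 M


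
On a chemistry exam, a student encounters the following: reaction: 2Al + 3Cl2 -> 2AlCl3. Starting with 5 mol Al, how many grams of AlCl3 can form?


Mole ratio AlCl3:Al = 2:2
n(AlCl3) = 5 × 2/2 = 5.000 mol
mass = 5.000 × 133.33 = 666.65 g

666.65 g


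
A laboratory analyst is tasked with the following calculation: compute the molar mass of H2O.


M(H2O) = 2×1.008 + 1×16.0
= 2.02 + 16.0
= 18.02 g/mol

18.02 g/mol


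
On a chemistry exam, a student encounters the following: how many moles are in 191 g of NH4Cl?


M(NH4Cl) = 53.49 g/mol
n = mass/M = 191/53.49 = 3.5708 mol

3.5708 mol


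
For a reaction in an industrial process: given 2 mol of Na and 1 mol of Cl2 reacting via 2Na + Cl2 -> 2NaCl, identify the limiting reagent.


Mole ratio available / coefficient:
  Na: 2/2 = 1.000
  Cl2: 1/1 = 1.000
Smaller ratio is limiting.

neither (stoichiometric); Na and Cl2 are fully consumed


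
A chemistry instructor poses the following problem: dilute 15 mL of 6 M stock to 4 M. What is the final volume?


C1V1 = C2V2
6 × 15 = 4 × V2
V2 = 90/4 = 22.5 mL

22.5 mL


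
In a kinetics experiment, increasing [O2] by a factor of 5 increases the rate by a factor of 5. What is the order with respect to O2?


rate ∝ [O2]^n
5^n = 5 → n = 1
Order in O2: 1

1


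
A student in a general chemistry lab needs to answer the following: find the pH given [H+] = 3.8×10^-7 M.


pH = -log10([H+]) = -log10(3.8×10^-7)
= 7 - log10(3.8)
= 7 - 0.58
= 6.42

6.42


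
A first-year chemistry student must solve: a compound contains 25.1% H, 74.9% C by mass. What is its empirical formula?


Assume 100 g sample. Moles of each element:
  H: 25.1/1.008 = 24.901 mol
  C: 74.9/12.01 = 6.236 mol
Divide by smallest (6.236):
  H: 24.901/6.236 = 3.99
  C: 6.236/6.236 = 1.0
Empirical formula: CH4

CH4


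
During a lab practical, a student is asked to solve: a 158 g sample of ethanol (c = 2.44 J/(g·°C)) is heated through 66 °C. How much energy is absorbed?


q = mcΔT = 158 × 2.44 × 66
= 25444.32 J

25444.32 J


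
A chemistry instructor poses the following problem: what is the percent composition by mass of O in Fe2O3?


M(Fe2O3) = 2×55.85 + 3×16.0 = 159.70 g/mol
Mass of O = 3 × 16.0 = 48.00 g/mol
% O = 48.00/159.70 × 100 = 30.06%

30.06%


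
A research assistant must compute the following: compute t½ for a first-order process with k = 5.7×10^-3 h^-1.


t½ = ln2/k = 0.693147/(5.7×10^-3 h^-1)
= 121.6 h

121.6 h


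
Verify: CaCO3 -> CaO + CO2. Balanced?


Equation: CaCO3 -> CaO + CO2
Check atoms: C: 1=1, Ca: 1=1, O: 3=3
Balanced

Yes, balanced


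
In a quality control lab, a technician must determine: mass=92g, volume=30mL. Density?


ρ = mass/volume
= 92/30
= 3.067 g/mL

3.067 g/mL


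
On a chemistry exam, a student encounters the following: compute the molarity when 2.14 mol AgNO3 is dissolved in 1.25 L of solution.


M = n/V = 2.14/1.25 = 1.712 mol/L

1.712 M


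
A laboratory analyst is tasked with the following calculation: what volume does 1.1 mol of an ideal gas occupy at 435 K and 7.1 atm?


PV = nRT  (R = 0.08206 L·atm/(mol·K))
V = nRT/P = 1.1×0.08206×435/7.1
= 5.53 L

5.53 L


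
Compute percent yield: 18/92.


% yield = actual/theoretical × 100
= 18/92 × 100
= 19.57%

19.57%


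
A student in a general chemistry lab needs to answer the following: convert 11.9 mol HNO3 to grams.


M(HNO3) = 63.02 g/mol
mass = n × M = 11.9 × 63.02 = 749.94 g

749.94 g


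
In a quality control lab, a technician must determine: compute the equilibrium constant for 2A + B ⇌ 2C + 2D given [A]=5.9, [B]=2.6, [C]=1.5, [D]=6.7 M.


Kc = [C]^2[D]^2/([A]^2[B])
= (1.5^2 × 6.7^2)/(5.9^2 × 2.6^1)
= 101.0025/90.506
= 1.116

1.116


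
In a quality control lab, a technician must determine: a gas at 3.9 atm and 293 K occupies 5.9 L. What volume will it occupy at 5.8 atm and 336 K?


P1V1/T1 = P2V2/T2
V2 = P1V1T2/(T1P2)
= 3.9×5.9×336/(293×5.8)
= 4.549 L

4.549 L


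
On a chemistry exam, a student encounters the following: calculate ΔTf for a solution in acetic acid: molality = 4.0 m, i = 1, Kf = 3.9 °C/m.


ΔTf = Kf × m × i
= 3.9 × 4.0 × 1
= 15.6 °C

15.6 °C


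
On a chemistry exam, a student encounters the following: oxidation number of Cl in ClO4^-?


x + 4(-2) = -1, so x = +7
Oxidation number: +7

+7


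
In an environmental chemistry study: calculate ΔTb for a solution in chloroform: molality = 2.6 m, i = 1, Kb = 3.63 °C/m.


ΔTb = Kb × m × i
= 3.63 × 2.6 × 1
= 9.438 °C

9.438 °C


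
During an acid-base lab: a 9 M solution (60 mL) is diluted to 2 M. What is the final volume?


C1V1 = C2V2
9 × 60 = 2 × V2
V2 = 540/2 = 270.0 mL

270.0 mL


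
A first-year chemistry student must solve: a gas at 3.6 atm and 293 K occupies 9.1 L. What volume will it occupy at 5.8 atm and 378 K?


P1V1/T1 = P2V2/T2
V2 = P1V1T2/(T1P2)
= 3.6×9.1×378/(293×5.8)
= 7.287 L

7.287 L


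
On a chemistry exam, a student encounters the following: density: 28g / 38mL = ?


ρ = mass/volume
= 28/38
= 0.737 g/mL

0.737 g/mL
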